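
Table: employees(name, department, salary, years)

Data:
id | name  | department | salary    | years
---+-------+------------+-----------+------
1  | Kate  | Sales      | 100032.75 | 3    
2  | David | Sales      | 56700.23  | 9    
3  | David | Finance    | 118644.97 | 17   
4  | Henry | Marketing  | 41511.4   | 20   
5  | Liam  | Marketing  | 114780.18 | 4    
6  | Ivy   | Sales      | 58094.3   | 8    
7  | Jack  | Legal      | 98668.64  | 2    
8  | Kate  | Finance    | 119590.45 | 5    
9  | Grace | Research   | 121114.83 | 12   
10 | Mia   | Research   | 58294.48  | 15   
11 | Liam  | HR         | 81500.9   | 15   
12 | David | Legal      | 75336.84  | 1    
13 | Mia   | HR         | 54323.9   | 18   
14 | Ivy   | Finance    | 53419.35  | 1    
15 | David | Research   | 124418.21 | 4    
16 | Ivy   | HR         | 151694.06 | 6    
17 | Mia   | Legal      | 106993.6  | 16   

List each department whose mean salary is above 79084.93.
SELECT department, AVG(salary)
FROM employees
GROUP BY department
HAVING AVG(salary) > 79084.93

Result:
  Finance: avg=97218.26
  HR: avg=95839.62
  Legal: avg=93666.36
  Research: avg=101275.84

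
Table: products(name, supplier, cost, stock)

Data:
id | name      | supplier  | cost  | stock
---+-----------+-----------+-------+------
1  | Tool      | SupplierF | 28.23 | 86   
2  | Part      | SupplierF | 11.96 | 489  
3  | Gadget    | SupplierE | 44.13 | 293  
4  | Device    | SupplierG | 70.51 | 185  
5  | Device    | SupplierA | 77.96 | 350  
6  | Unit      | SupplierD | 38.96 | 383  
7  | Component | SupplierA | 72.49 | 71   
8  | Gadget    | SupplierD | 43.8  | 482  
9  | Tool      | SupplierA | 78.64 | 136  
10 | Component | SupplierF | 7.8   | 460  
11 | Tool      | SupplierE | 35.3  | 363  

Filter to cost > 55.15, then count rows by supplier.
SELECT supplier, COUNT(*)
FROM products
WHERE cost > 55.15
GROUP BY supplier

Note: WHERE filters rows before grouping.

Result:
  SupplierA: 3
  SupplierG: 1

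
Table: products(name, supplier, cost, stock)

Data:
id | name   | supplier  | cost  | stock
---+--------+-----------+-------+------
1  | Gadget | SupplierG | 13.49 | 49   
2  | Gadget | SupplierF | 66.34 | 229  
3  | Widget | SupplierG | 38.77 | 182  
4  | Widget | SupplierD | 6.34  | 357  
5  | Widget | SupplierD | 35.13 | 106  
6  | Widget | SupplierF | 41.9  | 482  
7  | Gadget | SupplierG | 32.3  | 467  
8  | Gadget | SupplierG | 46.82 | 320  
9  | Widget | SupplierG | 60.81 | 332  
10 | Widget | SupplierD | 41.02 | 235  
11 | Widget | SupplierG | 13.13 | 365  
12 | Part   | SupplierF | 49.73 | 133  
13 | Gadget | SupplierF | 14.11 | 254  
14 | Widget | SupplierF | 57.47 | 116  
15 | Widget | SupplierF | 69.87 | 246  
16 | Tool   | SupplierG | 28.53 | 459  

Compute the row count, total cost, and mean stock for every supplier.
SELECT supplier,
       COUNT(*) as cnt,
       SUM(cost) as total_cost,
       AVG(stock) as avg_stock
FROM products
GROUP BY supplier

Result:
  SupplierD: 3 records, 82.49 total cost, 232.67 avg stock
  SupplierF: 6 records, 299.42 total cost, 243.33 avg stock
  SupplierG: 7 records, 233.85 total cost, 310.57 avg stock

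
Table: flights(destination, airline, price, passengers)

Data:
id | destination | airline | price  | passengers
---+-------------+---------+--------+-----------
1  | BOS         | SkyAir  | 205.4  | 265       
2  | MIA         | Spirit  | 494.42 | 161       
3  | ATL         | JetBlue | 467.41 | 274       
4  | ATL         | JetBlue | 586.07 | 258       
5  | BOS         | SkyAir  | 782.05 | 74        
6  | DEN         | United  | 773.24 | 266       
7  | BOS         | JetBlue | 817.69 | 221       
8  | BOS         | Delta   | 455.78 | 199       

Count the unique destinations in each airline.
SELECT airline, COUNT(DISTINCT destination)
FROM flights
GROUP BY airline

Result:
  Delta: 1 distinct
  JetBlue: 2 distinct
  SkyAir: 1 distinct
  Spirit: 1 distinct
  United: 1 distinct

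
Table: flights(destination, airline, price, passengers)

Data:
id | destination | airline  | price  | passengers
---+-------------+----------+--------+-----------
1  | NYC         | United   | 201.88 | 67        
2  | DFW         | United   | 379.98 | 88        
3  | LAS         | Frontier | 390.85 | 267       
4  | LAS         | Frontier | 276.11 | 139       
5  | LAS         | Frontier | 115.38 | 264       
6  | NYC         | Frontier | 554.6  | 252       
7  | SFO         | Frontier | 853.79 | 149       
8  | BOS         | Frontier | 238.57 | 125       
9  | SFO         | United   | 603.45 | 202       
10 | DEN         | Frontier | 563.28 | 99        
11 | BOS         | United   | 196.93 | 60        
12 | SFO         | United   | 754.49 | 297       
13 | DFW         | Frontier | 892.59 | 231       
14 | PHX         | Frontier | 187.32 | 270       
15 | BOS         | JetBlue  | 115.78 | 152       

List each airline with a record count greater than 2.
SELECT airline, COUNT(*) as cnt
FROM flights
GROUP BY airline
HAVING COUNT(*) > 2

Result:
  Frontier: 9
  United: 5

Note: HAVING filters groups after aggregation, WHERE filters rows before.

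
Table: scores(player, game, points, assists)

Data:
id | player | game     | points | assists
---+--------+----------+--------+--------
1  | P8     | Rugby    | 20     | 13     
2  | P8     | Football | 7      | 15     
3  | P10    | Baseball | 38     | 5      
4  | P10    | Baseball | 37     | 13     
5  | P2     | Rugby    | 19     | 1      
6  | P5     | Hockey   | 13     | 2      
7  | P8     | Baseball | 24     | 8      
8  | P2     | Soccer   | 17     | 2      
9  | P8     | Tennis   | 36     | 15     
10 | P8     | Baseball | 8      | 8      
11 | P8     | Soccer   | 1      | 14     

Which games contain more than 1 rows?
SELECT game, COUNT(*) as cnt
FROM scores
GROUP BY game
HAVING COUNT(*) > 1

Result:
  Baseball: 4
  Rugby: 2
  Soccer: 2

Note: HAVING filters groups after aggregation, WHERE filters rows before.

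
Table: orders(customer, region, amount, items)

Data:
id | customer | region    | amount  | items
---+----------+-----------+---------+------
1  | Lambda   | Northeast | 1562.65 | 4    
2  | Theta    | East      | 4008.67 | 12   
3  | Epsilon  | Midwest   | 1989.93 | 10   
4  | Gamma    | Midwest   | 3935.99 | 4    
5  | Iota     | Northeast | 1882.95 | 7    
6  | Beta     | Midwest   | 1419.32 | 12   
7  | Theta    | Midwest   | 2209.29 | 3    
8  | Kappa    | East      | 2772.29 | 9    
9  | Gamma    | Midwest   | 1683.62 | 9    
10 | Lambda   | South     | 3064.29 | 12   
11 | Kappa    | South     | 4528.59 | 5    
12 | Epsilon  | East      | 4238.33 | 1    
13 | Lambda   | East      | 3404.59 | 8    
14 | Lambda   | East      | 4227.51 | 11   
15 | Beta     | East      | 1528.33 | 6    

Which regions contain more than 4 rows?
SELECT region, COUNT(*) as cnt
FROM orders
GROUP BY region
HAVING COUNT(*) > 4

Result:
  East: 6
  Midwest: 5

Note: HAVING filters groups after aggregation, WHERE filters rows before.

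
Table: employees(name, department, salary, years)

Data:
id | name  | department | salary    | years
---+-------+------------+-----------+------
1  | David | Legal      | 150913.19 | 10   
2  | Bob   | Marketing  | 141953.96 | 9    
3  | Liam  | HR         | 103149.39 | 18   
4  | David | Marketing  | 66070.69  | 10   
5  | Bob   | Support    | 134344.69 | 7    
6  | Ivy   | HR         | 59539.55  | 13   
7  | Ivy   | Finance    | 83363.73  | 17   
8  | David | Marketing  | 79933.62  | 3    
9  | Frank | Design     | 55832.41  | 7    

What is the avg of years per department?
SELECT department, AVG(years) as result
FROM employees
GROUP BY department

Result:
  Design: 7.00
  Finance: 17.00
  HR: 15.50
  Legal: 10.00
  Marketing: 7.33
  Support: 7.00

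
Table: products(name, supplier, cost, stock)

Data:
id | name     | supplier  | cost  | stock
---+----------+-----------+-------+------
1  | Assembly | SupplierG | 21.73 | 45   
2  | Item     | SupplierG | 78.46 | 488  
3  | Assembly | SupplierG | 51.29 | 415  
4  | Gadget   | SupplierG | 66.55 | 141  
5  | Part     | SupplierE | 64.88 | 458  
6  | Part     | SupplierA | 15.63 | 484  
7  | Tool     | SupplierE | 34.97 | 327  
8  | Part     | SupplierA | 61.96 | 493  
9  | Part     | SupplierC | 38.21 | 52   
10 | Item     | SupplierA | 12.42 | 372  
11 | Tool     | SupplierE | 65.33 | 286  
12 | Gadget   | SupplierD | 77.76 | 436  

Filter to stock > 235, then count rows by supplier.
SELECT supplier, COUNT(*)
FROM products
WHERE stock > 235
GROUP BY supplier

Note: WHERE filters rows before grouping.

Result:
  SupplierA: 3
  SupplierD: 1
  SupplierE: 3
  SupplierG: 2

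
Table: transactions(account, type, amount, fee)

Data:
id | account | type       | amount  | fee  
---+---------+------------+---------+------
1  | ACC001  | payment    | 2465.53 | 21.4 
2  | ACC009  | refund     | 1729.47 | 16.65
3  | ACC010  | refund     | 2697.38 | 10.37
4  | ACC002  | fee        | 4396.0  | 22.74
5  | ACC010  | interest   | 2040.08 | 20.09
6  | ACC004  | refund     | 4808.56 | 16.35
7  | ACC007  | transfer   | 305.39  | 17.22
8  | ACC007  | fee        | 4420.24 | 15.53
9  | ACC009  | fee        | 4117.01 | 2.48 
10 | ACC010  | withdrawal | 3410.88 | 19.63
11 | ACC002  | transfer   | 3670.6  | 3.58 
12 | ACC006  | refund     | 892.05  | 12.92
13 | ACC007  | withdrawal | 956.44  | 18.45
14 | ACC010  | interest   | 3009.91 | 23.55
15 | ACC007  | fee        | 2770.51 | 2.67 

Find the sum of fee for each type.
SELECT type, SUM(fee) as result
FROM transactions
GROUP BY type

Result:
  fee: 43.42
  interest: 43.64
  payment: 21.40
  refund: 56.29
  transfer: 20.80
  withdrawal: 38.08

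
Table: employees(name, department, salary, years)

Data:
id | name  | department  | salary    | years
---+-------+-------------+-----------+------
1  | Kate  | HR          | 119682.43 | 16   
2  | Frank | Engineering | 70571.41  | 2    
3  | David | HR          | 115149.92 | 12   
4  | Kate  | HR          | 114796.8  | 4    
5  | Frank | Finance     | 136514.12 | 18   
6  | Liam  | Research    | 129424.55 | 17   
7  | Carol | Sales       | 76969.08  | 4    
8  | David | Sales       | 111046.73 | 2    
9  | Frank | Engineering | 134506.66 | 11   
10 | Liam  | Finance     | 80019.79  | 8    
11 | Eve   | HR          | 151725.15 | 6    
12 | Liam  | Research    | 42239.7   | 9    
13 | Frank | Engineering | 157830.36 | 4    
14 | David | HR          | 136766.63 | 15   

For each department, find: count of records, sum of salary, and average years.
SELECT department,
       COUNT(*) as cnt,
       SUM(salary) as total_salary,
       AVG(years) as avg_years
FROM employees
GROUP BY department

Result:
  Engineering: 3 records, 362908.43 total salary, 5.67 avg years
  Finance: 2 records, 216533.91 total salary, 13.00 avg years
  HR: 5 records, 638120.93 total salary, 10.60 avg years
  Research: 2 records, 171664.25 total salary, 13.00 avg years
  Sales: 2 records, 188015.81 total salary, 3.00 avg years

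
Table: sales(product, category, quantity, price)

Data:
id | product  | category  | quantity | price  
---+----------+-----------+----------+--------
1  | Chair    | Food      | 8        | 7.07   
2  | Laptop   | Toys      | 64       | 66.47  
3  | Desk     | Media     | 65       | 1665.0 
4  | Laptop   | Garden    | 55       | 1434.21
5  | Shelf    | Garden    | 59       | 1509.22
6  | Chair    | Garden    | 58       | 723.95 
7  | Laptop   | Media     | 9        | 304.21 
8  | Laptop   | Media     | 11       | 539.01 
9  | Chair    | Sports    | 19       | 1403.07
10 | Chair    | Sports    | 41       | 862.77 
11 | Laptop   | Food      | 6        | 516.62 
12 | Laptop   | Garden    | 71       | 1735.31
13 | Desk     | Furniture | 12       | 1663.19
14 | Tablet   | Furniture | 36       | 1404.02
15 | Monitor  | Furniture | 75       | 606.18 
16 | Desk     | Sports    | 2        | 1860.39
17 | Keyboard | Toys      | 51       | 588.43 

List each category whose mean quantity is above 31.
SELECT category, AVG(quantity)
FROM sales
GROUP BY category
HAVING AVG(quantity) > 31

Result:
  Furniture: avg=41.00
  Garden: avg=60.75
  Toys: avg=57.50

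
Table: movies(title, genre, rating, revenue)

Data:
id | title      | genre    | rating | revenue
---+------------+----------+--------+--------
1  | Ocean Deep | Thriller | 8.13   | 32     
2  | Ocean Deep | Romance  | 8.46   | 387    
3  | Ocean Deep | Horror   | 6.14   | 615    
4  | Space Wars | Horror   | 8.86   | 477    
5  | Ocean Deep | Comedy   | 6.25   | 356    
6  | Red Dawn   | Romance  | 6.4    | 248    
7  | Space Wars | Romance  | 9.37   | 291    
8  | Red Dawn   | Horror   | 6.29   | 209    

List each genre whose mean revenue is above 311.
SELECT genre, AVG(revenue)
FROM movies
GROUP BY genre
HAVING AVG(revenue) > 311

Result:
  Comedy: avg=356.00
  Horror: avg=433.67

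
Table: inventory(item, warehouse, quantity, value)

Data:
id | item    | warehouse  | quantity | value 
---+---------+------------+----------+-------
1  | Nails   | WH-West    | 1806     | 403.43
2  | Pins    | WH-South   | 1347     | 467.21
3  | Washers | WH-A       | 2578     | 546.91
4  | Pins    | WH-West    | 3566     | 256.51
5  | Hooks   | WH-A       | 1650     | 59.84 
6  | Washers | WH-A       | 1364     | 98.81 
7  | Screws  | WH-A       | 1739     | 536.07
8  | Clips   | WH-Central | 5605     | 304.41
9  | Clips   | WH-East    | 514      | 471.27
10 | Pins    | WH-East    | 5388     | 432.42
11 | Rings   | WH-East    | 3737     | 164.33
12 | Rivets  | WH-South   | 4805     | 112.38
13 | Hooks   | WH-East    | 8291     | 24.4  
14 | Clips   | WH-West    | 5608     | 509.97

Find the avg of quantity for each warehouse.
SELECT warehouse, AVG(quantity) as result
FROM inventory
GROUP BY warehouse

Result:
  WH-A: 1832.75
  WH-Central: 5605.00
  WH-East: 4482.50
  WH-South: 3076.00
  WH-West: 3660.00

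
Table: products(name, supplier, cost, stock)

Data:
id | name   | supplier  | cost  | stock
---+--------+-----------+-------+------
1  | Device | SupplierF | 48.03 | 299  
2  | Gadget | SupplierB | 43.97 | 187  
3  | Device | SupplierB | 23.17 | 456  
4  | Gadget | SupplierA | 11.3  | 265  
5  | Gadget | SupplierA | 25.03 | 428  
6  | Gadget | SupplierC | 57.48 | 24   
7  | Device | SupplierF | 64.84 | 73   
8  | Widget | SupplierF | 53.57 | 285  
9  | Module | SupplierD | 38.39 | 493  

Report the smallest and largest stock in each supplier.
SELECT supplier, MIN(stock), MAX(stock)
FROM products
GROUP BY supplier

Result:
  SupplierA: min=265, max=428
  SupplierB: min=187, max=456
  SupplierC: min=24, max=24
  SupplierD: min=493, max=493
  SupplierF: min=73, max=299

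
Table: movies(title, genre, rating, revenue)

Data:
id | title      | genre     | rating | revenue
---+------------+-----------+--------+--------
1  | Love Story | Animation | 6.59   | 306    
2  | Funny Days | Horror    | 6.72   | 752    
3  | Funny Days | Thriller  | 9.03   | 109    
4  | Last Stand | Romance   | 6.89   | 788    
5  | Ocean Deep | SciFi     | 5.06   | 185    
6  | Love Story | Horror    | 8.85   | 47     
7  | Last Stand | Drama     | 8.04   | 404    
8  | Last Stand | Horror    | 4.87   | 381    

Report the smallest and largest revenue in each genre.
SELECT genre, MIN(revenue), MAX(revenue)
FROM movies
GROUP BY genre

Result:
  Animation: min=306, max=306
  Drama: min=404, max=404
  Horror: min=47, max=752
  Romance: min=788, max=788
  SciFi: min=185, max=185
  Thriller: min=109, max=109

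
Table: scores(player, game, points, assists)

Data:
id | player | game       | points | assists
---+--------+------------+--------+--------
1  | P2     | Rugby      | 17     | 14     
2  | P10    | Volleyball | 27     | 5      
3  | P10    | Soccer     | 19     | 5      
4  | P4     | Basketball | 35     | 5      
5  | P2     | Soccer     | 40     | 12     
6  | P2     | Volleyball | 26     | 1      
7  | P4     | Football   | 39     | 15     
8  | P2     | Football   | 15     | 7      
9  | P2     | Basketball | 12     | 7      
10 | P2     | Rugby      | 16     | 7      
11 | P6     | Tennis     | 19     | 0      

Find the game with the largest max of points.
SELECT game, MAX(points) as val
FROM scores
GROUP BY game
ORDER BY val DESC
LIMIT 1

Result: Soccer with max(points) = 40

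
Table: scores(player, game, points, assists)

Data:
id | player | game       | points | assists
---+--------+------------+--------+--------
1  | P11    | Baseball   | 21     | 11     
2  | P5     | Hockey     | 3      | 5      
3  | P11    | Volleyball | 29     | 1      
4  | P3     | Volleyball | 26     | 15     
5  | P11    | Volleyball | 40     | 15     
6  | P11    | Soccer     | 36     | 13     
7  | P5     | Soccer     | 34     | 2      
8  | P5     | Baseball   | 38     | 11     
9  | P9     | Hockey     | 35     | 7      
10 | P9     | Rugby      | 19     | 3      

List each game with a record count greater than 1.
SELECT game, COUNT(*) as cnt
FROM scores
GROUP BY game
HAVING COUNT(*) > 1

Result:
  Baseball: 2
  Hockey: 2
  Soccer: 2
  Volleyball: 3

Note: HAVING filters groups after aggregation, WHERE filters rows before.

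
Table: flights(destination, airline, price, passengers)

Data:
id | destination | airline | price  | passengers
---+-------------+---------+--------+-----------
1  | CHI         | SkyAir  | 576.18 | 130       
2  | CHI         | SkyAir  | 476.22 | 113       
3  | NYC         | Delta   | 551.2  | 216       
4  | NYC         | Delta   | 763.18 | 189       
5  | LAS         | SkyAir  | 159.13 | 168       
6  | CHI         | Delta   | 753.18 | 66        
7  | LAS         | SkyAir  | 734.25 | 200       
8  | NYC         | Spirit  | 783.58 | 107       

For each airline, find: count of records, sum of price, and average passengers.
SELECT airline,
       COUNT(*) as cnt,
       SUM(price) as total_price,
       AVG(passengers) as avg_passengers
FROM flights
GROUP BY airline

Result:
  Delta: 3 records, 2067.56 total price, 157.00 avg passengers
  SkyAir: 4 records, 1945.78 total price, 152.75 avg passengers
  Spirit: 1 records, 783.58 total price, 107.00 avg passengers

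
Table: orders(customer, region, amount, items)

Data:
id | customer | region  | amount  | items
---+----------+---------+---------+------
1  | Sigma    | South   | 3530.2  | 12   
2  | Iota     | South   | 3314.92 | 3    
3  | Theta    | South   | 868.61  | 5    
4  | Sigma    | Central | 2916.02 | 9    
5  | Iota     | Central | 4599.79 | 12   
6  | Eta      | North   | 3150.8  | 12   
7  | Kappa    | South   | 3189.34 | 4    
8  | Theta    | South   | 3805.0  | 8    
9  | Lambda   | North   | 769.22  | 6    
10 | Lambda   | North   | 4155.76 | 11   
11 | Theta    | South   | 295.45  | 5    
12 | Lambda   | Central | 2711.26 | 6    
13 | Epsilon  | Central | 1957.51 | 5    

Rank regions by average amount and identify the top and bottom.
SELECT region, AVG(amount)
FROM orders
GROUP BY region
ORDER BY AVG(amount)

All groups:
  South: 2500.59
  North: 2691.93
  Central: 3046.15

Highest: Central (3046.15)
Lowest: South (2500.59)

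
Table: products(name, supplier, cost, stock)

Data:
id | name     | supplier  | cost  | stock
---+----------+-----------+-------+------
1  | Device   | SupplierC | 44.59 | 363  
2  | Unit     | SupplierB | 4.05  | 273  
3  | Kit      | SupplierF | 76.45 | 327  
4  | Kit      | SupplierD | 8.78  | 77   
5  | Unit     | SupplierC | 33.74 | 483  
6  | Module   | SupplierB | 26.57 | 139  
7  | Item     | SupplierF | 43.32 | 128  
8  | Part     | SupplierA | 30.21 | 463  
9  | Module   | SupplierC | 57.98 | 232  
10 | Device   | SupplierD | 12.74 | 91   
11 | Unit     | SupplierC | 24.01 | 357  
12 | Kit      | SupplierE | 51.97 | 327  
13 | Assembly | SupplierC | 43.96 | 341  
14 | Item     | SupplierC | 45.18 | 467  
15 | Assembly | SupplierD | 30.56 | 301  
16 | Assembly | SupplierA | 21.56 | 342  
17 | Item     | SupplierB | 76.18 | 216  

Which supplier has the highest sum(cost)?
SELECT supplier, SUM(cost) as val
FROM products
GROUP BY supplier
ORDER BY val DESC
LIMIT 1

Result: SupplierC with sum(cost) = 249.46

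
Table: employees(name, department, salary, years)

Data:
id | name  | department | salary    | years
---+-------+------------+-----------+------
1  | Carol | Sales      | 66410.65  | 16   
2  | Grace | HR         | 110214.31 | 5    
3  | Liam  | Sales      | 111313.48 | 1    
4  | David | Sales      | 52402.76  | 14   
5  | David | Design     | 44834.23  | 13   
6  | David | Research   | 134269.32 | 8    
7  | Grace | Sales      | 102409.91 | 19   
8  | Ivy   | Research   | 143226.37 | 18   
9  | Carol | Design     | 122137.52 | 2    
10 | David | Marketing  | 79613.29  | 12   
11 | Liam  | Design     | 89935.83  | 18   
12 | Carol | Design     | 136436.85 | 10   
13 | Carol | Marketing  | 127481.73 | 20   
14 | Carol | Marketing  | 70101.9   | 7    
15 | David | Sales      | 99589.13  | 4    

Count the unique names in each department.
SELECT department, COUNT(DISTINCT name)
FROM employees
GROUP BY department

Result:
  Design: 3 distinct
  HR: 1 distinct
  Marketing: 2 distinct
  Research: 2 distinct
  Sales: 4 distinct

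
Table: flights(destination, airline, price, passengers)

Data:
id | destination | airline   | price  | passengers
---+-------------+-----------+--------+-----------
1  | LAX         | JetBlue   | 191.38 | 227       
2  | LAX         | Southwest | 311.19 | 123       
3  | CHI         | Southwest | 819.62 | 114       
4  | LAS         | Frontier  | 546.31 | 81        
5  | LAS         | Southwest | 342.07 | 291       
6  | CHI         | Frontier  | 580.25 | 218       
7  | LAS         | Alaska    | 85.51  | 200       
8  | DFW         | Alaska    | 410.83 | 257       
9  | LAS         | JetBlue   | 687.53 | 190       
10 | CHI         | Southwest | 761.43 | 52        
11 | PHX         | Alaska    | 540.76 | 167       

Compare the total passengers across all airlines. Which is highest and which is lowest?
SELECT airline, SUM(passengers)
FROM flights
GROUP BY airline
ORDER BY SUM(passengers)

All groups:
  Frontier: 299
  JetBlue: 417
  Southwest: 580
  Alaska: 624

Highest: Alaska (624)
Lowest: Frontier (299)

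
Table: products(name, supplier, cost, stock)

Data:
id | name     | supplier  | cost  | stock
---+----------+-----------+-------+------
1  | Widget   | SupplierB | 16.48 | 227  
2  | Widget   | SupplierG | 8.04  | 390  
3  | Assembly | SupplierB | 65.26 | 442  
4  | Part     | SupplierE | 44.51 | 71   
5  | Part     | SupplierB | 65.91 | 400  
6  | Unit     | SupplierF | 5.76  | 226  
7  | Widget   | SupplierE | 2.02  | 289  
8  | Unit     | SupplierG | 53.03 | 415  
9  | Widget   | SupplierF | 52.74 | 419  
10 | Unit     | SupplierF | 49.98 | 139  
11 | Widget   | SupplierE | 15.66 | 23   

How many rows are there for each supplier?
SELECT supplier, COUNT(*) as count
FROM products
GROUP BY supplier

Result:
  SupplierB: 3
  SupplierE: 3
  SupplierF: 3
  SupplierG: 2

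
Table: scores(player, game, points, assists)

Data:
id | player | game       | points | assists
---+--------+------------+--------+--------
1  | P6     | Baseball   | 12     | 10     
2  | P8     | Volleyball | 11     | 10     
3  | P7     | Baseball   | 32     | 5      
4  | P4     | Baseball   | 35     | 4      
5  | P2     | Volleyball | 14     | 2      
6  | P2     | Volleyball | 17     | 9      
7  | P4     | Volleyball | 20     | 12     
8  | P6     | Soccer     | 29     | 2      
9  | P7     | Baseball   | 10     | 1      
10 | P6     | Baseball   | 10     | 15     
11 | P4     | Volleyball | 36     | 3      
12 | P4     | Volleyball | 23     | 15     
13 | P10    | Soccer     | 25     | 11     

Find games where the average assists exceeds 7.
SELECT game, AVG(assists)
FROM scores
GROUP BY game
HAVING AVG(assists) > 7

Result:
  Volleyball: avg=8.50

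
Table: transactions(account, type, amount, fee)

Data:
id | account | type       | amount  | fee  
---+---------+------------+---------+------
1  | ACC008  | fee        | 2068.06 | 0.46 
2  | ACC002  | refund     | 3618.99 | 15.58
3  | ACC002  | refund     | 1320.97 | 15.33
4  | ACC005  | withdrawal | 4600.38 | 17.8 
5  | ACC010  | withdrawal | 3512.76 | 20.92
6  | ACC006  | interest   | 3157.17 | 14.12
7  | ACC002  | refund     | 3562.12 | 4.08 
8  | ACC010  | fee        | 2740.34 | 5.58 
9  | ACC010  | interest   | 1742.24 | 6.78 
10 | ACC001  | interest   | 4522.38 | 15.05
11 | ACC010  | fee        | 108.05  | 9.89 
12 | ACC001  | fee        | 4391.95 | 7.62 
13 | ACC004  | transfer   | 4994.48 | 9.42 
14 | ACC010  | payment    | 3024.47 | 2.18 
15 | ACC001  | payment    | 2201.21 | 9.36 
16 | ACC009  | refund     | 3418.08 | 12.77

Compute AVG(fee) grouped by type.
SELECT type, AVG(fee) as result
FROM transactions
GROUP BY type

Result:
  fee: 5.89
  interest: 11.98
  payment: 5.77
  refund: 11.94
  transfer: 9.42
  withdrawal: 19.36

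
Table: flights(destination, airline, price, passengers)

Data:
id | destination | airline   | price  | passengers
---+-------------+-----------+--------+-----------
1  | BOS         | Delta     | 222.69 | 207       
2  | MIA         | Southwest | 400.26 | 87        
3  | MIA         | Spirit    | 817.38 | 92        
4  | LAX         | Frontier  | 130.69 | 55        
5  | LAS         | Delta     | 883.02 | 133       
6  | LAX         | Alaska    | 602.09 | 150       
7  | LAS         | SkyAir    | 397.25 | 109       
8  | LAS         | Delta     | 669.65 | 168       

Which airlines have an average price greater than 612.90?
SELECT airline, AVG(price)
FROM flights
GROUP BY airline
HAVING AVG(price) > 612.90

Result:
  Spirit: avg=817.38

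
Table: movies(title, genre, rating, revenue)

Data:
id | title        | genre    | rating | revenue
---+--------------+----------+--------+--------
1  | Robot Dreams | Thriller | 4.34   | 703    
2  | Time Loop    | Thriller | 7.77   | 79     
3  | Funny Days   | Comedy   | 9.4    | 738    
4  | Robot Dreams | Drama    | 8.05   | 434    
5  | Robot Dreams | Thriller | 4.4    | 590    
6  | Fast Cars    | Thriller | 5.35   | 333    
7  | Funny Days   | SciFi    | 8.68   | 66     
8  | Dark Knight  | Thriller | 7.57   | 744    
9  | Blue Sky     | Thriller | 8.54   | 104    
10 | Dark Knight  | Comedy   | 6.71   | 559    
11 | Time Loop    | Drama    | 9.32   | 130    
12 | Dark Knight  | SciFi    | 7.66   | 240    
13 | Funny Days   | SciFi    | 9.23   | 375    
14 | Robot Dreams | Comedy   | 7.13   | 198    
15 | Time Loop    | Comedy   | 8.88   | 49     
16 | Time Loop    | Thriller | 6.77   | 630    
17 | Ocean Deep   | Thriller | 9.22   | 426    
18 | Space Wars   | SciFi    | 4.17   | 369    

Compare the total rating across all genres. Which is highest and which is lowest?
SELECT genre, SUM(rating)
FROM movies
GROUP BY genre
ORDER BY SUM(rating)

All groups:
  Drama: 17.37
  SciFi: 29.74
  Comedy: 32.12
  Thriller: 53.96

Highest: Thriller (53.96)
Lowest: Drama (17.37)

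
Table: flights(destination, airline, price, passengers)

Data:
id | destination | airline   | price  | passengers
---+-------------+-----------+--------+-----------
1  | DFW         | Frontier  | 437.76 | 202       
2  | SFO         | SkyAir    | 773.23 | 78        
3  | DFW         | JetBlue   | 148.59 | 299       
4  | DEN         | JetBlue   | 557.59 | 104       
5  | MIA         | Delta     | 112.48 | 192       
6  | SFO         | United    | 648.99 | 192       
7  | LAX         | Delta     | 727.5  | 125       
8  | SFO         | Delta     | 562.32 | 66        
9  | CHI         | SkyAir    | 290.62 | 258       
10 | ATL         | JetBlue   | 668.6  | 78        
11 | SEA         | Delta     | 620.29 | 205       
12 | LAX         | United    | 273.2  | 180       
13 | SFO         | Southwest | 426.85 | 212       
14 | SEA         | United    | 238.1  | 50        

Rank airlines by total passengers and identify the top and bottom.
SELECT airline, SUM(passengers)
FROM flights
GROUP BY airline
ORDER BY SUM(passengers)

All groups:
  Frontier: 202
  Southwest: 212
  SkyAir: 336
  United: 422
  JetBlue: 481
  Delta: 588

Highest: Delta (588)
Lowest: Frontier (202)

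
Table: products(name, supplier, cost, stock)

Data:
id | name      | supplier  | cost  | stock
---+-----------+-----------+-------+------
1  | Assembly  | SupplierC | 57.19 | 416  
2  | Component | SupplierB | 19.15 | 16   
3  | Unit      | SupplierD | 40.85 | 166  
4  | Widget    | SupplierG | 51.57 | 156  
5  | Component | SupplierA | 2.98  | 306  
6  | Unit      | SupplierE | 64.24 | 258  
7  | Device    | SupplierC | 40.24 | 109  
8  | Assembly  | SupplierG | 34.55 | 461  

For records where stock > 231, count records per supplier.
SELECT supplier, COUNT(*)
FROM products
WHERE stock > 231
GROUP BY supplier

Note: WHERE filters rows before grouping.

Result:
  SupplierA: 1
  SupplierC: 1
  SupplierE: 1
  SupplierG: 1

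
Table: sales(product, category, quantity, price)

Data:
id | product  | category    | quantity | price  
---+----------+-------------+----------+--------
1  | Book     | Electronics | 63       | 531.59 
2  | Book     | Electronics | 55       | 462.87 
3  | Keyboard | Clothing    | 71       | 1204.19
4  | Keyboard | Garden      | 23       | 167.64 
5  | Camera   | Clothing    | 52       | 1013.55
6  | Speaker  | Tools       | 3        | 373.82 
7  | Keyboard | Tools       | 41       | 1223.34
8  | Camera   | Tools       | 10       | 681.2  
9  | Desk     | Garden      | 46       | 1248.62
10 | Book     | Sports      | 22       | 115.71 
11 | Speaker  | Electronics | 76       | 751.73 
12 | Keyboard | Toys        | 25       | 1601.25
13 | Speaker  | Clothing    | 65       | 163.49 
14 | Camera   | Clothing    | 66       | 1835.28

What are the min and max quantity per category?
SELECT category, MIN(quantity), MAX(quantity)
FROM sales
GROUP BY category

Result:
  Clothing: min=52, max=71
  Electronics: min=55, max=76
  Garden: min=23, max=46
  Sports: min=22, max=22
  Tools: min=3, max=41
  Toys: min=25, max=25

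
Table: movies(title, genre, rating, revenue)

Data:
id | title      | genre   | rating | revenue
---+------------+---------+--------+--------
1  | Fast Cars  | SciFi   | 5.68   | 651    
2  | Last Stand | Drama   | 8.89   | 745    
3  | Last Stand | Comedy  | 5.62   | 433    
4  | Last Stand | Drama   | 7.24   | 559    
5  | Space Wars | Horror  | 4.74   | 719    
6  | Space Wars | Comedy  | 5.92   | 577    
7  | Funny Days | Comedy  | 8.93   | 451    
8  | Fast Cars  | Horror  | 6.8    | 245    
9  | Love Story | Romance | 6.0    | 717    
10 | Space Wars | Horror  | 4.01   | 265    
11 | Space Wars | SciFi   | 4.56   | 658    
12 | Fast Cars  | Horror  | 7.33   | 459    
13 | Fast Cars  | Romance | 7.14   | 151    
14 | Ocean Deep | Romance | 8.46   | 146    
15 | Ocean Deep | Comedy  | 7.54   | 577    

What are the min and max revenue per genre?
SELECT genre, MIN(revenue), MAX(revenue)
FROM movies
GROUP BY genre

Result:
  Comedy: min=433, max=577
  Drama: min=559, max=745
  Horror: min=245, max=719
  Romance: min=146, max=717
  SciFi: min=651, max=658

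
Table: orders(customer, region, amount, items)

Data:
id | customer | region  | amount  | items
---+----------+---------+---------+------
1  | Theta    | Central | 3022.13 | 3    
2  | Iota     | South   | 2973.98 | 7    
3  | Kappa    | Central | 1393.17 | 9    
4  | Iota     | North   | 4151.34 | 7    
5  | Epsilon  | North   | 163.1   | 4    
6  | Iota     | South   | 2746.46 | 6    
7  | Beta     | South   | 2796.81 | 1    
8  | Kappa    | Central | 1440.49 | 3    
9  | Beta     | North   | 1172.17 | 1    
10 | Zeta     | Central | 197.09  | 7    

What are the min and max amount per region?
SELECT region, MIN(amount), MAX(amount)
FROM orders
GROUP BY region

Result:
  Central: min=197.09, max=3022.13
  North: min=163.10, max=4151.34
  South: min=2746.46, max=2973.98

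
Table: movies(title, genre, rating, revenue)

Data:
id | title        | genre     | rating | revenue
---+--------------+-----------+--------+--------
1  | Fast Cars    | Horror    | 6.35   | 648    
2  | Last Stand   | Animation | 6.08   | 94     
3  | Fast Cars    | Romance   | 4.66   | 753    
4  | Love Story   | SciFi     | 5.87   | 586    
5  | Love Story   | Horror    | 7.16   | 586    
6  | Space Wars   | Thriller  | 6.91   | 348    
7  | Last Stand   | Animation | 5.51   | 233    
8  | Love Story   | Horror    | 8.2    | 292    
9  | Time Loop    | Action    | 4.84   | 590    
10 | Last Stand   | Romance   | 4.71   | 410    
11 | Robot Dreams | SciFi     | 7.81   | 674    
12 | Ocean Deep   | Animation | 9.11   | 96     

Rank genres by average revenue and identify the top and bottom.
SELECT genre, AVG(revenue)
FROM movies
GROUP BY genre
ORDER BY AVG(revenue)

All groups:
  Animation: 141.00
  Thriller: 348.00
  Horror: 508.67
  Romance: 581.50
  Action: 590.00
  SciFi: 630.00

Highest: SciFi (630.00)
Lowest: Animation (141.00)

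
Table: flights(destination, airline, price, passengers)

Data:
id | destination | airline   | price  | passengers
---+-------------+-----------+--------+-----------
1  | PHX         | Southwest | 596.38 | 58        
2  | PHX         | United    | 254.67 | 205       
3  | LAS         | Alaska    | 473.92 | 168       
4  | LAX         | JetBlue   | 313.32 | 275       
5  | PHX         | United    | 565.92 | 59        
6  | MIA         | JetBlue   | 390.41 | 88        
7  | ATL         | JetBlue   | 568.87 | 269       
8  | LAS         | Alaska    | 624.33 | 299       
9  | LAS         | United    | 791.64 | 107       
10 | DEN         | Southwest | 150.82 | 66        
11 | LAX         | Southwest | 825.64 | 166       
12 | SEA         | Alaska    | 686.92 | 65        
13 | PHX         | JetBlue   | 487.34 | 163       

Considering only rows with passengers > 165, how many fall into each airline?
SELECT airline, COUNT(*)
FROM flights
WHERE passengers > 165
GROUP BY airline

Note: WHERE filters rows before grouping.

Result:
  Alaska: 2
  JetBlue: 2
  Southwest: 1
  United: 1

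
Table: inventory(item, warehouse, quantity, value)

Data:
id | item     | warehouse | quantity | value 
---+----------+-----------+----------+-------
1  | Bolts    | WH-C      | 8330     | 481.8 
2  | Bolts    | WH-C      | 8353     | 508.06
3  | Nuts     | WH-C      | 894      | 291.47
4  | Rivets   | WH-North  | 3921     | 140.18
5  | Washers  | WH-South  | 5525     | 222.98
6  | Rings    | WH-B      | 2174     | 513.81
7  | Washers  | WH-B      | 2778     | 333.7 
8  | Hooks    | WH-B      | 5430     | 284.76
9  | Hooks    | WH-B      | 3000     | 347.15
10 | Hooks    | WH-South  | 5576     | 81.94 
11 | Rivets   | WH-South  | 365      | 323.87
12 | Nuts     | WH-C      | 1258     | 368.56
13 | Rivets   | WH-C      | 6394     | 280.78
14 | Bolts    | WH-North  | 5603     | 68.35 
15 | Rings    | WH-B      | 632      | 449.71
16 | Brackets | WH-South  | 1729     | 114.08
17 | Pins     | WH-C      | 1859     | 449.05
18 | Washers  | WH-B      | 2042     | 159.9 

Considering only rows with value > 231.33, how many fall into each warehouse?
SELECT warehouse, COUNT(*)
FROM inventory
WHERE value > 231.33
GROUP BY warehouse

Note: WHERE filters rows before grouping.

Result:
  WH-B: 5
  WH-C: 6
  WH-South: 1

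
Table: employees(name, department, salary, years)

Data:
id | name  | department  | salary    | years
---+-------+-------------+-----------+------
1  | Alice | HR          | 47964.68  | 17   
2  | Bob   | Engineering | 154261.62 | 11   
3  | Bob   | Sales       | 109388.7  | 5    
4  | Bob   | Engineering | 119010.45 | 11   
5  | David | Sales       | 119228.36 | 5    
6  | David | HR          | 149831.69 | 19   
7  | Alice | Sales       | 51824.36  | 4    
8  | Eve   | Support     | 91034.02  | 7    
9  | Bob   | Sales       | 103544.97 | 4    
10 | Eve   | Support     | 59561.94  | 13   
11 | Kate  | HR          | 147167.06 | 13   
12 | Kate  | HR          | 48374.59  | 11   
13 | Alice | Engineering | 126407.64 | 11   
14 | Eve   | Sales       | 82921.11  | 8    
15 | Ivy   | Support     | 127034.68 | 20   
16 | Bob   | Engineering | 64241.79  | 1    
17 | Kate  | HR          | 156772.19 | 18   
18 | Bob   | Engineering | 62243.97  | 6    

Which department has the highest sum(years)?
SELECT department, SUM(years) as val
FROM employees
GROUP BY department
ORDER BY val DESC
LIMIT 1

Result: HR with sum(years) = 78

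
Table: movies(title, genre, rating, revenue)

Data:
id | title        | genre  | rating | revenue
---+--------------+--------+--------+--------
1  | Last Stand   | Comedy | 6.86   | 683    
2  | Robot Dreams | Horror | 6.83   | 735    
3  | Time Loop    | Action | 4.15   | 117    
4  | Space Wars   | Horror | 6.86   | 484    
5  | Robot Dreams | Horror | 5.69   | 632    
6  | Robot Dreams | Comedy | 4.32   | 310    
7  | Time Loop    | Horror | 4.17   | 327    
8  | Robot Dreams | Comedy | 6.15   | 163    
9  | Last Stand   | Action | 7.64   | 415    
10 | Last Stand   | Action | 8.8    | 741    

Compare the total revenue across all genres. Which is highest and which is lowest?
SELECT genre, SUM(revenue)
FROM movies
GROUP BY genre
ORDER BY SUM(revenue)

All groups:
  Comedy: 1156
  Action: 1273
  Horror: 2178

Highest: Horror (2178)
Lowest: Comedy (1156)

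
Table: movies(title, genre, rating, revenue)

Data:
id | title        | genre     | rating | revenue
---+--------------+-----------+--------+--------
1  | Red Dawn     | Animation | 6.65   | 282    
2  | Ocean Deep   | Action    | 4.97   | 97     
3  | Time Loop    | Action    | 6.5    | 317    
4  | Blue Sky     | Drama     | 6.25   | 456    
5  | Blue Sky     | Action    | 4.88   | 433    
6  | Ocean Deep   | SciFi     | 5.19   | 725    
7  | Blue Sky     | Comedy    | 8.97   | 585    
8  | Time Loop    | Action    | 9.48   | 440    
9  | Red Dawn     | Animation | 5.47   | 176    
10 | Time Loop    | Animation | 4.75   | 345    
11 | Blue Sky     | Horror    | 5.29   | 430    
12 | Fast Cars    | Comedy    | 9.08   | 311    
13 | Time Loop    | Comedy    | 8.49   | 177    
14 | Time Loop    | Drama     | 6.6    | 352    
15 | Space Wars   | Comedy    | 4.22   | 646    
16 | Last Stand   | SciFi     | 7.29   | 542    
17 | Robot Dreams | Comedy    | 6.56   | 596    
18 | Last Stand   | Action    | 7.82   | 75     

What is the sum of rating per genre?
SELECT genre, SUM(rating) as result
FROM movies
GROUP BY genre

Result:
  Action: 33.65
  Animation: 16.87
  Comedy: 37.32
  Drama: 12.85
  Horror: 5.29
  SciFi: 12.48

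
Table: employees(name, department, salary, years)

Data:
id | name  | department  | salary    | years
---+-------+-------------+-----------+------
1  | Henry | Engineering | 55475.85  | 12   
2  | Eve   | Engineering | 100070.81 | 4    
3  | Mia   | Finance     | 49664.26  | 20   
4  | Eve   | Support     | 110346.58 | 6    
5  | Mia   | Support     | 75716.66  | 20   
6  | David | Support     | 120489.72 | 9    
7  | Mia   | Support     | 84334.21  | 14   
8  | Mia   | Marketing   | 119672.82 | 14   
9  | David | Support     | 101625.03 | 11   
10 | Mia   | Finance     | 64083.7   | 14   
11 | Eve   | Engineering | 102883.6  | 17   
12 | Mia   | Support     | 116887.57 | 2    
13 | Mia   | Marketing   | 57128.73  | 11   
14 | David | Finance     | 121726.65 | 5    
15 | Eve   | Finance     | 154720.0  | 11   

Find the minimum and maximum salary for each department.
SELECT department, MIN(salary), MAX(salary)
FROM employees
GROUP BY department

Result:
  Engineering: min=55475.85, max=102883.60
  Finance: min=49664.26, max=154720.00
  Marketing: min=57128.73, max=119672.82
  Support: min=75716.66, max=120489.72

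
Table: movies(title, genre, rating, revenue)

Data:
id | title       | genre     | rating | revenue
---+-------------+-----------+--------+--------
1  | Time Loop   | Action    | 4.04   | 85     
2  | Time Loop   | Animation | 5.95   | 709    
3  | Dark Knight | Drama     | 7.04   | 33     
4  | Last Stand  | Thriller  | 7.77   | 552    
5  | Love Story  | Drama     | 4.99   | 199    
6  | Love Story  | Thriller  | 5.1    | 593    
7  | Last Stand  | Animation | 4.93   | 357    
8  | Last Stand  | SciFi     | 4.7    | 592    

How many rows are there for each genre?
SELECT genre, COUNT(*) as count
FROM movies
GROUP BY genre

Result:
  Action: 1
  Animation: 2
  Drama: 2
  SciFi: 1
  Thriller: 2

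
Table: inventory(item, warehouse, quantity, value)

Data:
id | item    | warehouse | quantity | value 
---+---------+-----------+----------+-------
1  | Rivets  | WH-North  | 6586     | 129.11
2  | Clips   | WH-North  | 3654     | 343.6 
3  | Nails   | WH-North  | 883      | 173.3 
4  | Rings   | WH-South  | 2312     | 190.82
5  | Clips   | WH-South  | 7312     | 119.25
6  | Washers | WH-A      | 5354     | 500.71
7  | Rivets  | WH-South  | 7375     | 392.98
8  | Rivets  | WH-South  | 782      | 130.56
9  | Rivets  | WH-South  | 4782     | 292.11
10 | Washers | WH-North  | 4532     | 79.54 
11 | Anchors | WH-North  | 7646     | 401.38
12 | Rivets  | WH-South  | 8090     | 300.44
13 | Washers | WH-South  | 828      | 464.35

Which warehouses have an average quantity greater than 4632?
SELECT warehouse, AVG(quantity)
FROM inventory
GROUP BY warehouse
HAVING AVG(quantity) > 4632

Result:
  WH-A: avg=5354.00
  WH-North: avg=4660.20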